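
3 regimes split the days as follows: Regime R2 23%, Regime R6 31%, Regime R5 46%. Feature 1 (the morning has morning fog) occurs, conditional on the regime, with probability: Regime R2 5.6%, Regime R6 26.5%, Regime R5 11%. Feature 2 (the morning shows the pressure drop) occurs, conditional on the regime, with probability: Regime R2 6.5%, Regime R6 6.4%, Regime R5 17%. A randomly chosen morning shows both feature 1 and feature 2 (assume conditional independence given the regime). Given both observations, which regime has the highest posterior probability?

Regime R5

By Bayes' rule, posterior ∝ prior × likelihood:
  Regime R2: 0.23 × 0.056 × 0.065 = 0.0008372
  Regime R6: 0.31 × 0.265 × 0.064 = 0.0052576
  Regime R5: 0.46 × 0.11 × 0.17 = 0.008602
Total = 0.0146968.
Largest term belongs to Regime R5, so Regime R5 is most probable.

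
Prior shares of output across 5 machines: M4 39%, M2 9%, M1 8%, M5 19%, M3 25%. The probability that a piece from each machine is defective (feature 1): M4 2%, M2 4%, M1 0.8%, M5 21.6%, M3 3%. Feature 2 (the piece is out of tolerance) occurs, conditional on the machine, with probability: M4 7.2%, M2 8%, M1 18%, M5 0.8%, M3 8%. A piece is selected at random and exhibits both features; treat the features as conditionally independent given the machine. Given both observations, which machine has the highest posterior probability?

Prior × likelihood for each hypothesis:
  M4: 0.39 × 0.02 × 0.072 = 0.0005616
  M2: 0.09 × 0.04 × 0.08 = 0.000288
  M1: 0.08 × 0.008 × 0.18 = 0.0001152
  M5: 0.19 × 0.216 × 0.008 = 0.00032832
  M3: 0.25 × 0.03 × 0.08 = 0.0006
Sum = 0.00189312.
Largest term belongs to M3, so M3 is most probable.

M3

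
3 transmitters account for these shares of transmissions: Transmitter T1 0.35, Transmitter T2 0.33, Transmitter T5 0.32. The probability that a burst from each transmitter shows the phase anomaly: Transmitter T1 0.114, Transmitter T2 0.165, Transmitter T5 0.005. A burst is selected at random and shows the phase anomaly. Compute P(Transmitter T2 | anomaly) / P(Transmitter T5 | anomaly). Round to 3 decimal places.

34.031

Unnormalized posteriors (prior × likelihood):
  Transmitter T1: 0.35 × 0.114 = 0.0399
  Transmitter T2: 0.33 × 0.165 = 0.05445
  Transmitter T5: 0.32 × 0.005 = 0.0016
Normalizing constant = 0.09595.
The ratio is 0.05445 / 0.0016 (the normalizer cancels) = 34.031.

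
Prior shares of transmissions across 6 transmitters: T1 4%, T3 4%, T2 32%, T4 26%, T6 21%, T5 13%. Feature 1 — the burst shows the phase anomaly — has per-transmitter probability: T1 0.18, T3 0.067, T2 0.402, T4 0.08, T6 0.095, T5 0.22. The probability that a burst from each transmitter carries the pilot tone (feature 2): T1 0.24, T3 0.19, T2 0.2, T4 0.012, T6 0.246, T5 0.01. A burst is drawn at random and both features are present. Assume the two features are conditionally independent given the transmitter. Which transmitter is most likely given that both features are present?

T2

By Bayes' rule, posterior ∝ prior × likelihood:
  T1: 0.04 × 0.18 × 0.24 = 0.001728
  T3: 0.04 × 0.067 × 0.19 = 0.0005092
  T2: 0.32 × 0.402 × 0.2 = 0.025728
  T4: 0.26 × 0.08 × 0.012 = 0.0002496
  T6: 0.21 × 0.095 × 0.246 = 0.0049077
  T5: 0.13 × 0.22 × 0.01 = 0.000286
Sum = 0.0334085.
Largest term belongs to T2, so T2 is most probable.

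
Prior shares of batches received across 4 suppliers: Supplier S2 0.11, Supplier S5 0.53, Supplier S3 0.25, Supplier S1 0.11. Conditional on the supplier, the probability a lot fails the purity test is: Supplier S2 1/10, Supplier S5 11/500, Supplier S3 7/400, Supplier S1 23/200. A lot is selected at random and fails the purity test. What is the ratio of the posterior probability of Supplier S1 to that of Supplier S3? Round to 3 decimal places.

2.891

Prior × likelihood for each hypothesis:
  Supplier S2: 0.11 × 0.1 = 0.011
  Supplier S5: 0.53 × 0.022 = 0.01166
  Supplier S3: 0.25 × 0.0175 = 0.004375
  Supplier S1: 0.11 × 0.115 = 0.01265
Normalizing constant = 0.039685.
The ratio is 0.01265 / 0.004375 (the normalizer cancels) = 2.891.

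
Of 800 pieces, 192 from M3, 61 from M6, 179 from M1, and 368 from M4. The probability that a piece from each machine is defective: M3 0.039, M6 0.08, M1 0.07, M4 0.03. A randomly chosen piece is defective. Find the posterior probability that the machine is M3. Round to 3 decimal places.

0.208

Prior × likelihood for each hypothesis:
  M3: 0.24 × 0.039 = 0.00936
  M6: 0.07625 × 0.08 = 0.0061
  M1: 0.22375 × 0.07 = 0.0156625
  M4: 0.46 × 0.03 = 0.0138
Total = 0.0449225.
P(M3 | evidence) = 0.00936 / 0.0449225 ≈ 0.208.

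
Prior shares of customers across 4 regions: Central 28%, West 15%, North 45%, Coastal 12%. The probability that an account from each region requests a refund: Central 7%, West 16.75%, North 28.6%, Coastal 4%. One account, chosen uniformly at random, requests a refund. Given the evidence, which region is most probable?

North

Unnormalized posteriors (prior × likelihood):
  Central: 0.28 × 0.07 = 0.0196
  West: 0.15 × 0.1675 = 0.025125
  North: 0.45 × 0.286 = 0.1287
  Coastal: 0.12 × 0.04 = 0.0048
Total = 0.178225.
Largest term belongs to North, so North is most probable.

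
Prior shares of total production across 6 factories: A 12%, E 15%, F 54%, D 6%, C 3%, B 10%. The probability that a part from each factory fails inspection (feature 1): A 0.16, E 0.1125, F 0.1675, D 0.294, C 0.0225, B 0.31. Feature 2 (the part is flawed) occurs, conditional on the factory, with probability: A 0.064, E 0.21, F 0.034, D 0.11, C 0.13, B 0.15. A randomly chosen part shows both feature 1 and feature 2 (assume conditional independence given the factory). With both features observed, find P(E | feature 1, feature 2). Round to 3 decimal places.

0.244

Unnormalized posteriors (prior × likelihood):
  A: 0.12 × 0.16 × 0.064 = 0.0012288
  E: 0.15 × 0.1125 × 0.21 = 0.00354375
  F: 0.54 × 0.1675 × 0.034 = 0.0030753
  D: 0.06 × 0.294 × 0.11 = 0.0019404
  C: 0.03 × 0.0225 × 0.13 = 0.00008775
  B: 0.1 × 0.31 × 0.15 = 0.00465
Sum = 0.014526.
P(E | evidence) = 0.00354375 / 0.014526 ≈ 0.244.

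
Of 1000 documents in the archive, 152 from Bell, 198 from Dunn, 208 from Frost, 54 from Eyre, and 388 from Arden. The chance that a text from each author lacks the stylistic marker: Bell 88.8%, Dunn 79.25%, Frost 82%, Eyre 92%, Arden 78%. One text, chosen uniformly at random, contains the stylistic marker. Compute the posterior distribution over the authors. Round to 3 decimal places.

Bell 0.092, Dunn 0.222, Frost 0.202, Eyre 0.023, Arden 0.461

Taking complements, P(marker | each) = Bell 0.112, Dunn 0.2075, Frost 0.18, Eyre 0.08, Arden 0.22.
Prior × likelihood for each hypothesis:
  Bell: 0.152 × 0.112 = 0.017024
  Dunn: 0.198 × 0.2075 = 0.041085
  Frost: 0.208 × 0.18 = 0.03744
  Eyre: 0.054 × 0.08 = 0.00432
  Arden: 0.388 × 0.22 = 0.08536
Normalizing constant = 0.185229.
P(Bell | marker) = 0.017024/0.185229 ≈ 0.092
P(Dunn | marker) = 0.041085/0.185229 ≈ 0.222
P(Frost | marker) = 0.03744/0.185229 ≈ 0.202
P(Eyre | marker) = 0.00432/0.185229 ≈ 0.023
P(Arden | marker) = 0.08536/0.185229 ≈ 0.461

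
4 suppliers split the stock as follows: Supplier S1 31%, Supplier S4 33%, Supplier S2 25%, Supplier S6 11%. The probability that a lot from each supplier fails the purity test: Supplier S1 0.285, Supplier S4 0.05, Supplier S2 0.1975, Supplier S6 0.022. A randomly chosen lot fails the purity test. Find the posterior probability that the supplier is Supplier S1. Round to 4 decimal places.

0.5640

By Bayes' rule, posterior ∝ prior × likelihood:
  Supplier S1: 0.31 × 0.285 = 0.08835
  Supplier S4: 0.33 × 0.05 = 0.0165
  Supplier S2: 0.25 × 0.1975 = 0.049375
  Supplier S6: 0.11 × 0.022 = 0.00242
Normalizing constant = 0.156645.
P(Supplier S1 | evidence) = 0.08835 / 0.156645 ≈ 0.5640.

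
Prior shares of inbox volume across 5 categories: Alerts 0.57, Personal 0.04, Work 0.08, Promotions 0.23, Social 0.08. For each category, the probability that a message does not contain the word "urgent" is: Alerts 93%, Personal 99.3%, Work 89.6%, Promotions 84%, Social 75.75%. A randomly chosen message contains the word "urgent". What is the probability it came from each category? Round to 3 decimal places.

Alerts 0.381, Personal 0.003, Work 0.079, Promotions 0.351, Social 0.185

Taking complements, P(urgent-flag | each) = Alerts 0.07, Personal 0.007, Work 0.104, Promotions 0.16, Social 0.2425.
Unnormalized posteriors (prior × likelihood):
  Alerts: 0.57 × 0.07 = 0.0399
  Personal: 0.04 × 0.007 = 0.00028
  Work: 0.08 × 0.104 = 0.00832
  Promotions: 0.23 × 0.16 = 0.0368
  Social: 0.08 × 0.2425 = 0.0194
Total = 0.1047.
P(Alerts | urgent-flag) = 0.0399/0.1047 ≈ 0.381
P(Personal | urgent-flag) = 0.00028/0.1047 ≈ 0.003
P(Work | urgent-flag) = 0.00832/0.1047 ≈ 0.079
P(Promotions | urgent-flag) = 0.0368/0.1047 ≈ 0.351
P(Social | urgent-flag) = 0.0194/0.1047 ≈ 0.185
(Check: 0.381+0.003+0.079+0.351+0.185 = 0.999.)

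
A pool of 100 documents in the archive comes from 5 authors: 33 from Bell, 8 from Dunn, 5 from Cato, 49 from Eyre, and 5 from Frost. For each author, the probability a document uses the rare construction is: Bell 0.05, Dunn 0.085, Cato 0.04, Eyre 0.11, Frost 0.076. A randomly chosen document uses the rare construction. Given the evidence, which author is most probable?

Eyre

Compute prior × likelihood for every hypothesis:
  Bell: 0.33 × 0.05 = 0.0165
  Dunn: 0.08 × 0.085 = 0.0068
  Cato: 0.05 × 0.04 = 0.002
  Eyre: 0.49 × 0.11 = 0.0539
  Frost: 0.05 × 0.076 = 0.0038
Normalizing constant = 0.083.
Largest term belongs to Eyre, so Eyre is most probable.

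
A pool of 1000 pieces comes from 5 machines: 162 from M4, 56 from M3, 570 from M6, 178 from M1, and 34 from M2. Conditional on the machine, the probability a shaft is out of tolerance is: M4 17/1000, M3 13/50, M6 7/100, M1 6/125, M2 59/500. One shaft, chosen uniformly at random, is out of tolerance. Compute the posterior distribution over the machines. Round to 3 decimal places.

Compute prior × likelihood for every hypothesis:
  M4: 0.162 × 0.017 = 0.002754
  M3: 0.056 × 0.26 = 0.01456
  M6: 0.57 × 0.07 = 0.0399
  M1: 0.178 × 0.048 = 0.008544
  M2: 0.034 × 0.118 = 0.004012
Sum = 0.06977.
P(M4 | oversize) = 0.002754/0.06977 ≈ 0.039
P(M3 | oversize) = 0.01456/0.06977 ≈ 0.209
P(M6 | oversize) = 0.0399/0.06977 ≈ 0.572
P(M1 | oversize) = 0.008544/0.06977 ≈ 0.122
P(M2 | oversize) = 0.004012/0.06977 ≈ 0.058
(Check: 0.039+0.209+0.572+0.122+0.058 = 1.000.)

M4 0.039, M3 0.209, M6 0.572, M1 0.122, M2 0.058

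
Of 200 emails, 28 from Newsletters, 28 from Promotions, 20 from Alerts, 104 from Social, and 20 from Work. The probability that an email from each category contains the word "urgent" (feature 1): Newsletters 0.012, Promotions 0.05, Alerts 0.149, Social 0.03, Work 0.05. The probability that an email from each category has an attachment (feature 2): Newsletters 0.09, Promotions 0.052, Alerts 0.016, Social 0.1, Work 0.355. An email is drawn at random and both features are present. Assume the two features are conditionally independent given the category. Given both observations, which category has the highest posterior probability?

Compute prior × likelihood for every hypothesis:
  Newsletters: 0.14 × 0.012 × 0.09 = 0.0001512
  Promotions: 0.14 × 0.05 × 0.052 = 0.000364
  Alerts: 0.1 × 0.149 × 0.016 = 0.0002384
  Social: 0.52 × 0.03 × 0.1 = 0.00156
  Work: 0.1 × 0.05 × 0.355 = 0.001775
Sum = 0.0040886.
Largest term belongs to Work, so Work is most probable.

Work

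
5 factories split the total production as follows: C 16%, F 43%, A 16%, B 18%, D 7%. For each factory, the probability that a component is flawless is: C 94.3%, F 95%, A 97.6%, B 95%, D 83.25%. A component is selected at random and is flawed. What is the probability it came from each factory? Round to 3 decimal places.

Taking complements, P(flawed | each) = C 0.057, F 0.05, A 0.024, B 0.05, D 0.1675.
Compute prior × likelihood for every hypothesis:
  C: 0.16 × 0.057 = 0.00912
  F: 0.43 × 0.05 = 0.0215
  A: 0.16 × 0.024 = 0.00384
  B: 0.18 × 0.05 = 0.009
  D: 0.07 × 0.1675 = 0.011725
Normalizing constant = 0.055185.
P(C | flawed) = 0.00912/0.055185 ≈ 0.165
P(F | flawed) = 0.0215/0.055185 ≈ 0.390
P(A | flawed) = 0.00384/0.055185 ≈ 0.070
P(B | flawed) = 0.009/0.055185 ≈ 0.163
P(D | flawed) = 0.011725/0.055185 ≈ 0.212

C 0.165, F 0.390, A 0.070, B 0.163, D 0.212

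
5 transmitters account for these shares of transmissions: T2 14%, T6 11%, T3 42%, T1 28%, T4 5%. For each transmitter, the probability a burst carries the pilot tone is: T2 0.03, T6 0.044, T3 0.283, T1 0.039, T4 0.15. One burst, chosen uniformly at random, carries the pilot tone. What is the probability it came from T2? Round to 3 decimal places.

Prior × likelihood for each hypothesis:
  T2: 0.14 × 0.03 = 0.0042
  T6: 0.11 × 0.044 = 0.00484
  T3: 0.42 × 0.283 = 0.11886
  T1: 0.28 × 0.039 = 0.01092
  T4: 0.05 × 0.15 = 0.0075
Normalizing constant = 0.14632.
P(T2 | evidence) = 0.0042 / 0.14632 ≈ 0.029.

0.029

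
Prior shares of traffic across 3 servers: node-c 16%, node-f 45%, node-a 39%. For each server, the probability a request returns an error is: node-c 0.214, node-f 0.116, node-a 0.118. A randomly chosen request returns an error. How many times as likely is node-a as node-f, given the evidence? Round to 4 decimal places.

Unnormalized posteriors (prior × likelihood):
  node-c: 0.16 × 0.214 = 0.03424
  node-f: 0.45 × 0.116 = 0.0522
  node-a: 0.39 × 0.118 = 0.04602
Sum = 0.13246.
The ratio is 0.04602 / 0.0522 (the normalizer cancels) = 0.8816.

0.8816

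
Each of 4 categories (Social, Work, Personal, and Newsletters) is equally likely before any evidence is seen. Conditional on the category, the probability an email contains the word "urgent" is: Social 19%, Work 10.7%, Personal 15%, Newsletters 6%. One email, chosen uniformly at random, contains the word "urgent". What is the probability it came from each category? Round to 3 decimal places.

Social 0.375, Work 0.211, Personal 0.296, Newsletters 0.118

Since the prior is uniform, the posterior is proportional to the likelihood:
  Social: 0.19
  Work: 0.107
  Personal: 0.15
  Newsletters: 0.06
Total = 0.507.
P(Social | urgent-flag) = 0.19/0.507 ≈ 0.375
P(Work | urgent-flag) = 0.107/0.507 ≈ 0.211
P(Personal | urgent-flag) = 0.15/0.507 ≈ 0.296
P(Newsletters | urgent-flag) = 0.06/0.507 ≈ 0.118
(Check: 0.375+0.211+0.296+0.118 = 1.000.)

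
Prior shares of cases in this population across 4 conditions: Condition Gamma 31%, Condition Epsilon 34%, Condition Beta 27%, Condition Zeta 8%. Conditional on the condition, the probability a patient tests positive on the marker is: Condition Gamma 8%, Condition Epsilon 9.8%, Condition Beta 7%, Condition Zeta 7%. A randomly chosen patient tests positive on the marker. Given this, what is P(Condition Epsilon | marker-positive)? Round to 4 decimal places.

0.4033

Compute prior × likelihood for every hypothesis:
  Condition Gamma: 0.31 × 0.08 = 0.0248
  Condition Epsilon: 0.34 × 0.098 = 0.03332
  Condition Beta: 0.27 × 0.07 = 0.0189
  Condition Zeta: 0.08 × 0.07 = 0.0056
Sum = 0.08262.
P(Condition Epsilon | evidence) = 0.03332 / 0.08262 ≈ 0.4033.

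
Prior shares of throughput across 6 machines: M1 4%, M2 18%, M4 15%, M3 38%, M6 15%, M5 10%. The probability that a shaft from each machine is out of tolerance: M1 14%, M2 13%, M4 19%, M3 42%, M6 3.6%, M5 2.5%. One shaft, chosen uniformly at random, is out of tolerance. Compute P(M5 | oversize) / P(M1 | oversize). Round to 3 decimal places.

Unnormalized posteriors (prior × likelihood):
  M1: 0.04 × 0.14 = 0.0056
  M2: 0.18 × 0.13 = 0.0234
  M4: 0.15 × 0.19 = 0.0285
  M3: 0.38 × 0.42 = 0.1596
  M6: 0.15 × 0.036 = 0.0054
  M5: 0.1 × 0.025 = 0.0025
Sum = 0.225.
The ratio is 0.0025 / 0.0056 (the normalizer cancels) = 0.446.

0.446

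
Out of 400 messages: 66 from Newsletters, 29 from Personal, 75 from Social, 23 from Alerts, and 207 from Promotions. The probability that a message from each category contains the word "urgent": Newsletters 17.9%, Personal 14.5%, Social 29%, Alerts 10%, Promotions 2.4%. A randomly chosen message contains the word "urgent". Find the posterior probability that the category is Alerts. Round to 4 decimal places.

0.0511

By Bayes' rule, posterior ∝ prior × likelihood:
  Newsletters: 0.165 × 0.179 = 0.029535
  Personal: 0.0725 × 0.145 = 0.0105125
  Social: 0.1875 × 0.29 = 0.054375
  Alerts: 0.0575 × 0.1 = 0.00575
  Promotions: 0.5175 × 0.024 = 0.01242
Total = 0.1125925.
P(Alerts | evidence) = 0.00575 / 0.1125925 ≈ 0.0511.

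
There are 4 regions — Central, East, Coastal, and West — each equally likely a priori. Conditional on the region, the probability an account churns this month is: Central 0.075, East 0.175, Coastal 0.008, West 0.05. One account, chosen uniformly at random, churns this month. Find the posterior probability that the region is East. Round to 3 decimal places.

0.568

Since the prior is uniform, the posterior is proportional to the likelihood:
  Central: 0.075
  East: 0.175
  Coastal: 0.008
  West: 0.05
Normalizing constant = 0.308.
P(East | evidence) = 0.175 / 0.308 ≈ 0.568.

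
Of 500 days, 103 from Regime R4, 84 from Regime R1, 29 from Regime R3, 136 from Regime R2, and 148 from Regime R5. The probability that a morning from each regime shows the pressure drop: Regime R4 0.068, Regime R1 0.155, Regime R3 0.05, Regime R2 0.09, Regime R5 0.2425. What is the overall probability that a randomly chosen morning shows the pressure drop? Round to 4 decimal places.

0.1392

Unnormalized posteriors (prior × likelihood):
  Regime R4: 0.206 × 0.068 = 0.014008
  Regime R1: 0.168 × 0.155 = 0.02604
  Regime R3: 0.058 × 0.05 = 0.0029
  Regime R2: 0.272 × 0.09 = 0.02448
  Regime R5: 0.296 × 0.2425 = 0.07178
P(drop) = 0.014008 + 0.02604 + 0.0029 + 0.02448 + 0.07178 = 0.139208 → 0.1392.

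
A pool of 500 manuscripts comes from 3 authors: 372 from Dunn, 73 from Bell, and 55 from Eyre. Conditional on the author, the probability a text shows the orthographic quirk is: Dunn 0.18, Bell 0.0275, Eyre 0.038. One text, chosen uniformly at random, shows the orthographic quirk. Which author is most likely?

Dunn

Compute prior × likelihood for every hypothesis:
  Dunn: 0.744 × 0.18 = 0.13392
  Bell: 0.146 × 0.0275 = 0.004015
  Eyre: 0.11 × 0.038 = 0.00418
Total = 0.142115.
Largest term belongs to Dunn, so Dunn is most probable.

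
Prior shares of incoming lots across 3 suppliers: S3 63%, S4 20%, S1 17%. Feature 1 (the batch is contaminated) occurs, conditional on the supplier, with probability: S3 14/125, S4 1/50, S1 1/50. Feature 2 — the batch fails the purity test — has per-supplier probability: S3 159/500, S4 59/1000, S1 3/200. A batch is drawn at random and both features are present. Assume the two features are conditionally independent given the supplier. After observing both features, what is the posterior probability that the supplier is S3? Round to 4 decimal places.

0.9874

Prior × likelihood for each hypothesis:
  S3: 0.63 × 0.112 × 0.318 = 0.02243808
  S4: 0.2 × 0.02 × 0.059 = 0.000236
  S1: 0.17 × 0.02 × 0.015 = 0.000051
Sum = 0.02272508.
P(S3 | evidence) = 0.02243808 / 0.02272508 ≈ 0.9874.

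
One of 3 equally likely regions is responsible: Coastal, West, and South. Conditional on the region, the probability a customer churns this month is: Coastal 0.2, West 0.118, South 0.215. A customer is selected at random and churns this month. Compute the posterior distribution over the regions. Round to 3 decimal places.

Coastal 0.375, West 0.221, South 0.403

With a uniform prior (1/3 each), posterior ∝ likelihood:
  Coastal: 0.2
  West: 0.118
  South: 0.215
Normalizing constant = 0.533.
P(Coastal | churn) = 0.2/0.533 ≈ 0.375
P(West | churn) = 0.118/0.533 ≈ 0.221
P(South | churn) = 0.215/0.533 ≈ 0.403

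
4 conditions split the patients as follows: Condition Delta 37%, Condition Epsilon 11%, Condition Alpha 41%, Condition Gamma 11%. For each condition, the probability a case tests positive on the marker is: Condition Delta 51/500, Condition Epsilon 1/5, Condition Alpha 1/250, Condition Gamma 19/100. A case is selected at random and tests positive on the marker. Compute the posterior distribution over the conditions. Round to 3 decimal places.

Condition Delta 0.459, Condition Epsilon 0.267, Condition Alpha 0.020, Condition Gamma 0.254

Unnormalized posteriors (prior × likelihood):
  Condition Delta: 0.37 × 0.102 = 0.03774
  Condition Epsilon: 0.11 × 0.2 = 0.022
  Condition Alpha: 0.41 × 0.004 = 0.00164
  Condition Gamma: 0.11 × 0.19 = 0.0209
Total = 0.08228.
P(Condition Delta | marker-positive) = 0.03774/0.08228 ≈ 0.459
P(Condition Epsilon | marker-positive) = 0.022/0.08228 ≈ 0.267
P(Condition Alpha | marker-positive) = 0.00164/0.08228 ≈ 0.020
P(Condition Gamma | marker-positive) = 0.0209/0.08228 ≈ 0.254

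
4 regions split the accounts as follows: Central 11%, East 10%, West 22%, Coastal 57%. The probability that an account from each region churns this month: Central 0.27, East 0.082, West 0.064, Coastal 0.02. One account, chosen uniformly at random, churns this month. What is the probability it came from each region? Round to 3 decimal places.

Central 0.469, East 0.129, West 0.222, Coastal 0.180

By Bayes' rule, posterior ∝ prior × likelihood:
  Central: 0.11 × 0.27 = 0.0297
  East: 0.1 × 0.082 = 0.0082
  West: 0.22 × 0.064 = 0.01408
  Coastal: 0.57 × 0.02 = 0.0114
Total = 0.06338.
P(Central | churn) = 0.0297/0.06338 ≈ 0.469
P(East | churn) = 0.0082/0.06338 ≈ 0.129
P(West | churn) = 0.01408/0.06338 ≈ 0.222
P(Coastal | churn) = 0.0114/0.06338 ≈ 0.180
(Check: 0.469+0.129+0.222+0.180 = 1.000.)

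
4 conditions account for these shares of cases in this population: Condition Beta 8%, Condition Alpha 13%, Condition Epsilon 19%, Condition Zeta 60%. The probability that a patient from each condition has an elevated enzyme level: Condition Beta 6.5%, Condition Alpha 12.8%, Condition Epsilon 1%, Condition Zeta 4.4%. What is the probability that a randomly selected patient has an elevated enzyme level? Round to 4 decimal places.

0.0501

Compute prior × likelihood for every hypothesis:
  Condition Beta: 0.08 × 0.065 = 0.0052
  Condition Alpha: 0.13 × 0.128 = 0.01664
  Condition Epsilon: 0.19 × 0.01 = 0.0019
  Condition Zeta: 0.6 × 0.044 = 0.0264
P(elevated) = 0.0052 + 0.01664 + 0.0019 + 0.0264 = 0.05014 → 0.0501.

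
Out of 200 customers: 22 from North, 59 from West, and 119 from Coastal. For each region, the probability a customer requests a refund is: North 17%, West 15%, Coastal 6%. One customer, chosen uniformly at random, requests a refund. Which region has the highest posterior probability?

Prior × likelihood for each hypothesis:
  North: 0.11 × 0.17 = 0.0187
  West: 0.295 × 0.15 = 0.04425
  Coastal: 0.595 × 0.06 = 0.0357
Sum = 0.09865.
Largest term belongs to West, so West is most probable.

West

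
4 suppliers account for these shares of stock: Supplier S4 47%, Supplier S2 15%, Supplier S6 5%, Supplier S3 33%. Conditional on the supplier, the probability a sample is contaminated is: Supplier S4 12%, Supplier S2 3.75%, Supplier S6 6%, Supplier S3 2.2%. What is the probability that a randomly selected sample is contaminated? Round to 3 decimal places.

0.072

Prior × likelihood for each hypothesis:
  Supplier S4: 0.47 × 0.12 = 0.0564
  Supplier S2: 0.15 × 0.0375 = 0.005625
  Supplier S6: 0.05 × 0.06 = 0.003
  Supplier S3: 0.33 × 0.022 = 0.00726
P(contaminated) = 0.0564 + 0.005625 + 0.003 + 0.00726 = 0.072285 → 0.072.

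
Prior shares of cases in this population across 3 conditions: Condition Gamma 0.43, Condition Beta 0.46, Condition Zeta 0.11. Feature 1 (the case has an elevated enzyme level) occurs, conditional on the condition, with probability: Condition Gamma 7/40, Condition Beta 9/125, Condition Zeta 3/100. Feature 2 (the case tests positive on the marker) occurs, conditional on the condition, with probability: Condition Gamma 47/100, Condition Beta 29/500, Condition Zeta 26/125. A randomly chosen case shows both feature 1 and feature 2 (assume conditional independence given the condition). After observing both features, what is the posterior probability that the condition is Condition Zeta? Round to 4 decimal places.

Unnormalized posteriors (prior × likelihood):
  Condition Gamma: 0.43 × 0.175 × 0.47 = 0.0353675
  Condition Beta: 0.46 × 0.072 × 0.058 = 0.00192096
  Condition Zeta: 0.11 × 0.03 × 0.208 = 0.0006864
Total = 0.03797486.
P(Condition Zeta | evidence) = 0.0006864 / 0.03797486 ≈ 0.0181.

0.0181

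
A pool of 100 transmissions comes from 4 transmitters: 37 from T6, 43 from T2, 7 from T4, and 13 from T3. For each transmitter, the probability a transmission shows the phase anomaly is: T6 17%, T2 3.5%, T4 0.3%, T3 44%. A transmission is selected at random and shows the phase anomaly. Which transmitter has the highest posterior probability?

T6

Compute prior × likelihood for every hypothesis:
  T6: 0.37 × 0.17 = 0.0629
  T2: 0.43 × 0.035 = 0.01505
  T4: 0.07 × 0.003 = 0.00021
  T3: 0.13 × 0.44 = 0.0572
Total = 0.13536.
Largest term belongs to T6, so T6 is most probable.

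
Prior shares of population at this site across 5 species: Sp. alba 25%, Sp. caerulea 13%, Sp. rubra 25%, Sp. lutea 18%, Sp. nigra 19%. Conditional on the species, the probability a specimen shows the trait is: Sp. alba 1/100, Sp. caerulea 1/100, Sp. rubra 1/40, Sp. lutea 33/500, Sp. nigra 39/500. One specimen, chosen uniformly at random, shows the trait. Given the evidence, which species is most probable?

By Bayes' rule, posterior ∝ prior × likelihood:
  Sp. alba: 0.25 × 0.01 = 0.0025
  Sp. caerulea: 0.13 × 0.01 = 0.0013
  Sp. rubra: 0.25 × 0.025 = 0.00625
  Sp. lutea: 0.18 × 0.066 = 0.01188
  Sp. nigra: 0.19 × 0.078 = 0.01482
Sum = 0.03675.
Largest term belongs to Sp. nigra, so Sp. nigra is most probable.

Sp. nigra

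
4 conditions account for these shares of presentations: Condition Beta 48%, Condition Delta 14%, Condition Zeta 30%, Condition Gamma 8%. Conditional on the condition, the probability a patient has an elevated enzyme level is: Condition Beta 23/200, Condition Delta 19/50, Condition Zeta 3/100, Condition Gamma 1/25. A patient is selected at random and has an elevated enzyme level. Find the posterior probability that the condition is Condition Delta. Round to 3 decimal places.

Compute prior × likelihood for every hypothesis:
  Condition Beta: 0.48 × 0.115 = 0.0552
  Condition Delta: 0.14 × 0.38 = 0.0532
  Condition Zeta: 0.3 × 0.03 = 0.009
  Condition Gamma: 0.08 × 0.04 = 0.0032
Normalizing constant = 0.1206.
P(Condition Delta | evidence) = 0.0532 / 0.1206 ≈ 0.441.

0.441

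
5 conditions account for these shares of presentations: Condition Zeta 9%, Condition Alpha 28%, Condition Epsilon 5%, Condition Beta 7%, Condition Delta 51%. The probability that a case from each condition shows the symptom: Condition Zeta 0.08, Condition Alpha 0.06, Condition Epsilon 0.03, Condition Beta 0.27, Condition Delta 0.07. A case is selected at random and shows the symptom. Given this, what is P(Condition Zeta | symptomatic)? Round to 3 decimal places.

Prior × likelihood for each hypothesis:
  Condition Zeta: 0.09 × 0.08 = 0.0072
  Condition Alpha: 0.28 × 0.06 = 0.0168
  Condition Epsilon: 0.05 × 0.03 = 0.0015
  Condition Beta: 0.07 × 0.27 = 0.0189
  Condition Delta: 0.51 × 0.07 = 0.0357
Normalizing constant = 0.0801.
P(Condition Zeta | evidence) = 0.0072 / 0.0801 ≈ 0.090.

0.090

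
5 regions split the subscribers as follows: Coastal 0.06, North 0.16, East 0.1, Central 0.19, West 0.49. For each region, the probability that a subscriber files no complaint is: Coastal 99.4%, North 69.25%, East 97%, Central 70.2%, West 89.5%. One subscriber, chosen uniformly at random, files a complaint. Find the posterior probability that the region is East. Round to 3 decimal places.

0.019

Taking complements, P(complaint | each) = Coastal 0.006, North 0.3075, East 0.03, Central 0.298, West 0.105.
By Bayes' rule, posterior ∝ prior × likelihood:
  Coastal: 0.06 × 0.006 = 0.00036
  North: 0.16 × 0.3075 = 0.0492
  East: 0.1 × 0.03 = 0.003
  Central: 0.19 × 0.298 = 0.05662
  West: 0.49 × 0.105 = 0.05145
Sum = 0.16063.
P(East | evidence) = 0.003 / 0.16063 ≈ 0.019.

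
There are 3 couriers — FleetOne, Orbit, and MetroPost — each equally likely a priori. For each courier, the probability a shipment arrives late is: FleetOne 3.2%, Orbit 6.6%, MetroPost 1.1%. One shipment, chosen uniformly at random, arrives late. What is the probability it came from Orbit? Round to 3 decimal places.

0.606

Since the prior is uniform, the posterior is proportional to the likelihood:
  FleetOne: 0.032
  Orbit: 0.066
  MetroPost: 0.011
Sum = 0.109.
P(Orbit | evidence) = 0.066 / 0.109 ≈ 0.606.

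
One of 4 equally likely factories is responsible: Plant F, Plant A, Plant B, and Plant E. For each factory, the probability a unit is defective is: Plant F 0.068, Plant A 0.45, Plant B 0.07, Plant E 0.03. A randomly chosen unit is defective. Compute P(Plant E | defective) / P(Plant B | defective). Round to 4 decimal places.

0.4286

With a uniform prior (1/4 each), posterior ∝ likelihood:
  Plant F: 0.068
  Plant A: 0.45
  Plant B: 0.07
  Plant E: 0.03
Sum = 0.618.
The ratio is 0.03 / 0.07 (the normalizer cancels) = 0.4286.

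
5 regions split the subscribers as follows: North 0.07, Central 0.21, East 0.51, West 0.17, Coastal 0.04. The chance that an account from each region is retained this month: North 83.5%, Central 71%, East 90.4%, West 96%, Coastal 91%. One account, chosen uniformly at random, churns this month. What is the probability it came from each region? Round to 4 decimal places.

Taking complements, P(churn | each) = North 0.165, Central 0.29, East 0.096, West 0.04, Coastal 0.09.
Prior × likelihood for each hypothesis:
  North: 0.07 × 0.165 = 0.01155
  Central: 0.21 × 0.29 = 0.0609
  East: 0.51 × 0.096 = 0.04896
  West: 0.17 × 0.04 = 0.0068
  Coastal: 0.04 × 0.09 = 0.0036
Total = 0.13181.
P(North | churn) = 0.01155/0.13181 ≈ 0.0876
P(Central | churn) = 0.0609/0.13181 ≈ 0.4620
P(East | churn) = 0.04896/0.13181 ≈ 0.3714
P(West | churn) = 0.0068/0.13181 ≈ 0.0516
P(Coastal | churn) = 0.0036/0.13181 ≈ 0.0273

North 0.0876, Central 0.4620, East 0.3714, West 0.0516, Coastal 0.0273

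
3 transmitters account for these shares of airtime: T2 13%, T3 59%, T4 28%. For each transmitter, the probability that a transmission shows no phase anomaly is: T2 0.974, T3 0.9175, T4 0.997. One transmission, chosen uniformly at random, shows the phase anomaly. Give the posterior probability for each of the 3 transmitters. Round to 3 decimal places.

T2 0.064, T3 0.920, T4 0.016

Taking complements, P(anomaly | each) = T2 0.026, T3 0.0825, T4 0.003.
Compute prior × likelihood for every hypothesis:
  T2: 0.13 × 0.026 = 0.00338
  T3: 0.59 × 0.0825 = 0.048675
  T4: 0.28 × 0.003 = 0.00084
Total = 0.052895.
P(T2 | anomaly) = 0.00338/0.052895 ≈ 0.064
P(T3 | anomaly) = 0.048675/0.052895 ≈ 0.920
P(T4 | anomaly) = 0.00084/0.052895 ≈ 0.016
(Check: 0.064+0.920+0.016 = 1.000.)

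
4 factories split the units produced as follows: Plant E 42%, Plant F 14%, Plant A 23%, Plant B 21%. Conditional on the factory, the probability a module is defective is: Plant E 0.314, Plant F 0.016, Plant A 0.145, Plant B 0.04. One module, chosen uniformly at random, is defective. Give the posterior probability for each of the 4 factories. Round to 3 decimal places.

Plant E 0.750, Plant F 0.013, Plant A 0.190, Plant B 0.048

Compute prior × likelihood for every hypothesis:
  Plant E: 0.42 × 0.314 = 0.13188
  Plant F: 0.14 × 0.016 = 0.00224
  Plant A: 0.23 × 0.145 = 0.03335
  Plant B: 0.21 × 0.04 = 0.0084
Normalizing constant = 0.17587.
P(Plant E | defective) = 0.13188/0.17587 ≈ 0.750
P(Plant F | defective) = 0.00224/0.17587 ≈ 0.013
P(Plant A | defective) = 0.03335/0.17587 ≈ 0.190
P(Plant B | defective) = 0.0084/0.17587 ≈ 0.048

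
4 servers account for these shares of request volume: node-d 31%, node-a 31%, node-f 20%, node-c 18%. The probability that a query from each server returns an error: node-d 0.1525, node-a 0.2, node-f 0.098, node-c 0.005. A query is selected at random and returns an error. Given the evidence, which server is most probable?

node-a

Unnormalized posteriors (prior × likelihood):
  node-d: 0.31 × 0.1525 = 0.047275
  node-a: 0.31 × 0.2 = 0.062
  node-f: 0.2 × 0.098 = 0.0196
  node-c: 0.18 × 0.005 = 0.0009
Normalizing constant = 0.129775.
Largest term belongs to node-a, so node-a is most probable.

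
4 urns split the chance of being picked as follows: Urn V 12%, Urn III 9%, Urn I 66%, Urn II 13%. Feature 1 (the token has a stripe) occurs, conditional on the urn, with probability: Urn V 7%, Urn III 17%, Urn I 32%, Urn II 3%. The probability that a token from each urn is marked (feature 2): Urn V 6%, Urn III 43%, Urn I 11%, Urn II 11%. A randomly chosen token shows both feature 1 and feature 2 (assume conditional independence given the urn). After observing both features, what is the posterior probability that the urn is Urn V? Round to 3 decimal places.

Compute prior × likelihood for every hypothesis:
  Urn V: 0.12 × 0.07 × 0.06 = 0.000504
  Urn III: 0.09 × 0.17 × 0.43 = 0.006579
  Urn I: 0.66 × 0.32 × 0.11 = 0.023232
  Urn II: 0.13 × 0.03 × 0.11 = 0.000429
Normalizing constant = 0.030744.
P(Urn V | evidence) = 0.000504 / 0.030744 ≈ 0.016.

0.016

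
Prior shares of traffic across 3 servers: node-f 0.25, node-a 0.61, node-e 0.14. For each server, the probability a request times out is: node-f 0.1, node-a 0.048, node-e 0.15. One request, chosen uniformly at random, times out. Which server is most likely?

Unnormalized posteriors (prior × likelihood):
  node-f: 0.25 × 0.1 = 0.025
  node-a: 0.61 × 0.048 = 0.02928
  node-e: 0.14 × 0.15 = 0.021
Normalizing constant = 0.07528.
Largest term belongs to node-a, so node-a is most probable.

node-a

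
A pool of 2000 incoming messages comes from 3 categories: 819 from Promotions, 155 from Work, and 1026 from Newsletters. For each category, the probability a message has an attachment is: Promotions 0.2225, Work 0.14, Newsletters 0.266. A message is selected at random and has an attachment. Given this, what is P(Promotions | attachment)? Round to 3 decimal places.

Unnormalized posteriors (prior × likelihood):
  Promotions: 0.4095 × 0.2225 = 0.09111375
  Work: 0.0775 × 0.14 = 0.01085
  Newsletters: 0.513 × 0.266 = 0.136458
Total = 0.23842175.
P(Promotions | evidence) = 0.09111375 / 0.23842175 ≈ 0.382.

0.382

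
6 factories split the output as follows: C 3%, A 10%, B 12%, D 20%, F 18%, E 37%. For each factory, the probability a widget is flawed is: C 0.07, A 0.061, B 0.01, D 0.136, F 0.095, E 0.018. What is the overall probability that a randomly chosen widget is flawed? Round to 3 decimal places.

Unnormalized posteriors (prior × likelihood):
  C: 0.03 × 0.07 = 0.0021
  A: 0.1 × 0.061 = 0.0061
  B: 0.12 × 0.01 = 0.0012
  D: 0.2 × 0.136 = 0.0272
  F: 0.18 × 0.095 = 0.0171
  E: 0.37 × 0.018 = 0.00666
P(flawed) = 0.0021 + 0.0061 + 0.0012 + 0.0272 + 0.0171 + 0.00666 = 0.06036 → 0.060.

0.060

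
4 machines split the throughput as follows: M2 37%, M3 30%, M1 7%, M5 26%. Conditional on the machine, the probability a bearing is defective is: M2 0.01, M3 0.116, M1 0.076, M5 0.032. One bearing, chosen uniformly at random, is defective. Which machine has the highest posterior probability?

Prior × likelihood for each hypothesis:
  M2: 0.37 × 0.01 = 0.0037
  M3: 0.3 × 0.116 = 0.0348
  M1: 0.07 × 0.076 = 0.00532
  M5: 0.26 × 0.032 = 0.00832
Total = 0.05214.
Largest term belongs to M3, so M3 is most probable.

M3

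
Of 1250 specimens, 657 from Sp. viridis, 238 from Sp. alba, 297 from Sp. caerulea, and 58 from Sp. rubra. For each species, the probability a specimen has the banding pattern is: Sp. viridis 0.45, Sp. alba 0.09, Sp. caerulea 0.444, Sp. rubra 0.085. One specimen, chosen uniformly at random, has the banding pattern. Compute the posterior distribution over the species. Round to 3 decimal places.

Sp. viridis 0.651, Sp. alba 0.047, Sp. caerulea 0.291, Sp. rubra 0.011

By Bayes' rule, posterior ∝ prior × likelihood:
  Sp. viridis: 0.5256 × 0.45 = 0.23652
  Sp. alba: 0.1904 × 0.09 = 0.017136
  Sp. caerulea: 0.2376 × 0.444 = 0.1054944
  Sp. rubra: 0.0464 × 0.085 = 0.003944
Sum = 0.3630944.
P(Sp. viridis | banded) = 0.23652/0.3630944 ≈ 0.651
P(Sp. alba | banded) = 0.017136/0.3630944 ≈ 0.047
P(Sp. caerulea | banded) = 0.1054944/0.3630944 ≈ 0.291
P(Sp. rubra | banded) = 0.003944/0.3630944 ≈ 0.011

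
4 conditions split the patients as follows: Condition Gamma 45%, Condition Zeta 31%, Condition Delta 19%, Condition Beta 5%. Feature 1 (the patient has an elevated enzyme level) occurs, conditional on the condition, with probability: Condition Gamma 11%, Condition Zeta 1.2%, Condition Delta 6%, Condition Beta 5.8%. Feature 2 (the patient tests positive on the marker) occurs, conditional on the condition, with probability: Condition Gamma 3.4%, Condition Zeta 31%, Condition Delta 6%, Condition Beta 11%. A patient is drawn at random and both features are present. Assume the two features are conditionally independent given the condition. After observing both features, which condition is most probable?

Compute prior × likelihood for every hypothesis:
  Condition Gamma: 0.45 × 0.11 × 0.034 = 0.001683
  Condition Zeta: 0.31 × 0.012 × 0.31 = 0.0011532
  Condition Delta: 0.19 × 0.06 × 0.06 = 0.000684
  Condition Beta: 0.05 × 0.058 × 0.11 = 0.000319
Normalizing constant = 0.0038392.
Largest term belongs to Condition Gamma, so Condition Gamma is most probable.

Condition Gamma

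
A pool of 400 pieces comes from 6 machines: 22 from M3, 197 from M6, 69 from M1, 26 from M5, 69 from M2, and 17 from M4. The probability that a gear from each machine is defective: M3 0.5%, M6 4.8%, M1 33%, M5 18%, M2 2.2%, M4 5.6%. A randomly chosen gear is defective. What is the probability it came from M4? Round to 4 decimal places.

0.0241

By Bayes' rule, posterior ∝ prior × likelihood:
  M3: 0.055 × 0.005 = 0.000275
  M6: 0.4925 × 0.048 = 0.02364
  M1: 0.1725 × 0.33 = 0.056925
  M5: 0.065 × 0.18 = 0.0117
  M2: 0.1725 × 0.022 = 0.003795
  M4: 0.0425 × 0.056 = 0.00238
Total = 0.098715.
P(M4 | evidence) = 0.00238 / 0.098715 ≈ 0.0241.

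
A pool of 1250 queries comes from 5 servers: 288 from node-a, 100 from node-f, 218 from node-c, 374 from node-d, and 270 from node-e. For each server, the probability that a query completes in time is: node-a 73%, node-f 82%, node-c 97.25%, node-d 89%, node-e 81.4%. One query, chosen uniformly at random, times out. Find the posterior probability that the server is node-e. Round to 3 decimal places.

0.260

Taking complements, P(timeout | each) = node-a 0.27, node-f 0.18, node-c 0.0275, node-d 0.11, node-e 0.186.
Prior × likelihood for each hypothesis:
  node-a: 0.2304 × 0.27 = 0.062208
  node-f: 0.08 × 0.18 = 0.0144
  node-c: 0.1744 × 0.0275 = 0.004796
  node-d: 0.2992 × 0.11 = 0.032912
  node-e: 0.216 × 0.186 = 0.040176
Normalizing constant = 0.154492.
P(node-e | evidence) = 0.040176 / 0.154492 ≈ 0.260.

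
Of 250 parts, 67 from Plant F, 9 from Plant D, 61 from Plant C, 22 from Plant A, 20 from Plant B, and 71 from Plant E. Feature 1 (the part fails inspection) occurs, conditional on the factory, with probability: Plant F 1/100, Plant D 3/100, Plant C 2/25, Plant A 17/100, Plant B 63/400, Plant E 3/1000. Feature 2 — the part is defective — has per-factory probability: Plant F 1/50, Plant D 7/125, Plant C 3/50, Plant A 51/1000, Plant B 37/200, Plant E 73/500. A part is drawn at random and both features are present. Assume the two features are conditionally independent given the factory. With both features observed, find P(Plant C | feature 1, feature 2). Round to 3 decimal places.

0.260

Compute prior × likelihood for every hypothesis:
  Plant F: 0.268 × 0.01 × 0.02 = 0.0000536
  Plant D: 0.036 × 0.03 × 0.056 = 0.00006048
  Plant C: 0.244 × 0.08 × 0.06 = 0.0011712
  Plant A: 0.088 × 0.17 × 0.051 = 0.00076296
  Plant B: 0.08 × 0.1575 × 0.185 = 0.002331
  Plant E: 0.284 × 0.003 × 0.146 = 0.000124392
Normalizing constant = 0.004503632.
P(Plant C | evidence) = 0.0011712 / 0.004503632 ≈ 0.260.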